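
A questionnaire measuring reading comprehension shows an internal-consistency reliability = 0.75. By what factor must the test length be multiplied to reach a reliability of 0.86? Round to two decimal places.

Rearranging the Spearman-Brown formula for n,
n = r*(1 − r) / [ r (1 − r*) ]
n = 0.86(1 − 0.75) / [0.75(1 − 0.86)]
  = 0.2150 / 0.1050 = 2.0476

2.05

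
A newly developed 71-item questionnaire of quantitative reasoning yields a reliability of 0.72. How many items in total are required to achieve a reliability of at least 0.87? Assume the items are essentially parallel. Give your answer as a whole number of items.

Invert Spearman-Brown to solve for n:
n = r_target (1 − r_old) / [ r_old (1 − r_target) ]
n = 0.87(1 − 0.72) / [0.72(1 − 0.87)]
  = 0.2436 / 0.0936 = 2.6026
Items needed = n × 71 = 2.6026 × 71 ≈ 184.78 → round up to 185

185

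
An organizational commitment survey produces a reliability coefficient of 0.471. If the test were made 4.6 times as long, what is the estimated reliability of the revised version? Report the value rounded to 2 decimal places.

Apply the Spearman-Brown prophecy formula, r' = nr / [1 + (n − 1)r]:
r_new = (4.6 × 0.471) / (1 + (4.6 − 1) × 0.471)
r_new = 2.1666 / 2.6956 ≈ 0.8038

0.80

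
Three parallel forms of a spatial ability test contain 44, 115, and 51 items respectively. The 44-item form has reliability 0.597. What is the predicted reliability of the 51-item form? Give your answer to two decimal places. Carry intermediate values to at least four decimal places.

0.63

Only the ratio of lengths matters: n = 51/44 = 1.1591
r_{51} = n·r / (1 + (n − 1)·r) = 0.6920 / 1.0950 ≈ 0.6320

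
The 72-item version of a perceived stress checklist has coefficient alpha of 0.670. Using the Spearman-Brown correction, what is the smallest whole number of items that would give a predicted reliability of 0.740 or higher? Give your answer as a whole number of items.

101

Spearman-Brown solved for the length factor n:
n = r_target (1 − r_old) / [ r_old (1 − r_target) ]
n = 0.740 × (1 − 0.670) / [ 0.670 × (1 − 0.740) ]
  = 0.244200 / 0.174200 = 1.4018
1.4018 × 72 = 100.93 → 101 items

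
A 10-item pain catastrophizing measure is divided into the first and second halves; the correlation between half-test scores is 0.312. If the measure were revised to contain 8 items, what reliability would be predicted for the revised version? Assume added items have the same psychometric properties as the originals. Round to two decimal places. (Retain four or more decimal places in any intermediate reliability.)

Full-test reliability from the split-half r: r_full = 2(0.312)/(1 + 0.312) = 0.4756
Length factor from 10 to 8 items: n = 8/10 = 0.8000
r_new = n·r_full / (1 + (n − 1)·r_full) = 0.3805 / 0.9049 ≈ 0.4205

0.42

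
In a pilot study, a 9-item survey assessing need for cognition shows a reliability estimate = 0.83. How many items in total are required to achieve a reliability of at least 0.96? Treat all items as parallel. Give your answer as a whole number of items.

n = [0.96 × 0.17] / [0.83 × 0.04]
  = 0.1632 / 0.0332 = 4.9157
Items needed = n × 9 = 4.9157 × 9 ≈ 44.24 → round up to 45

45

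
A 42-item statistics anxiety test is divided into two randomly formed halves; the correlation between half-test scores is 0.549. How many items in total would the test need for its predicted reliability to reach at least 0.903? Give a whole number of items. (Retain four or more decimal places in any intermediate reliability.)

Corrected full-test reliability: r_full = 2 × 0.549 / (1 + 0.549) ≈ 0.7088
Solve Spearman-Brown for n: n = 0.903(1 − 0.7088) / [0.7088(1 − 0.903)] = 3.8246
Items = 3.8246 × 42 ≈ 160.63 → 161

161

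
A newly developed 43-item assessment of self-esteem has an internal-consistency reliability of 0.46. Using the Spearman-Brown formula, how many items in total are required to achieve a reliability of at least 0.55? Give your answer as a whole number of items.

Invert Spearman-Brown to solve for n:
n = r_target (1 − r_old) / [ r_old (1 − r_target) ]
n = [0.55 × 0.54] / [0.46 × 0.45]
n = 0.2970 / 0.2070 ≈ 1.4348
So the test needs 1.4348 × 43 ≈ 61.70 items; rounding up, 62.

62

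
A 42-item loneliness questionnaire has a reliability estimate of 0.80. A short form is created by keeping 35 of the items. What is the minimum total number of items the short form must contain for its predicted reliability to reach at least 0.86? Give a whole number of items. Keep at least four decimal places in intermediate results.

65

First, r for the 35-item form: n = 35/42 = 0.8333, so r_35 = 0.8333·0.80/(1 + (0.8333 − 1)·0.80) = 0.7692
Then solve for n' with r_old = 0.7692, r_target = 0.86: n' = 0.86(1 − 0.7692)/[0.7692(1 − 0.86)] = 1.8432
Items = 1.8432 × 35 ≈ 64.51 → 65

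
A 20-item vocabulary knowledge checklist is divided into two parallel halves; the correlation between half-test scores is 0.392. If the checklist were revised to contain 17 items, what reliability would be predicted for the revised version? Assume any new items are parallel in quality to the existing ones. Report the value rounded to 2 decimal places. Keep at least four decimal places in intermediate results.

0.52

Full-test reliability from the split-half r: r_full = 2(0.392)/(1 + 0.392) = 0.5632
Then adjust to 17 items: n = 17/20 = 0.8500
r_new = n·r_full / (1 + (n − 1)·r_full) = 0.4787 / 0.9155 ≈ 0.5229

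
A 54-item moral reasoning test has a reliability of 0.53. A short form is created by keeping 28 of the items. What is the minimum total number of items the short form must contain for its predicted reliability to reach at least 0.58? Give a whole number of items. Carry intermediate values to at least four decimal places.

67

First, r for the 28-item form: n = 28/54 = 0.5185, so r_28 = 0.5185·0.53/(1 + (0.5185 − 1)·0.53) = 0.3690
Length factor from the short form to reach 0.58: n' = 0.58(1 − 0.3690) / [0.3690(1 − 0.58)] ≈ 2.3615
Total items = 2.3615 × 28 = 66.12, rounded up to 67.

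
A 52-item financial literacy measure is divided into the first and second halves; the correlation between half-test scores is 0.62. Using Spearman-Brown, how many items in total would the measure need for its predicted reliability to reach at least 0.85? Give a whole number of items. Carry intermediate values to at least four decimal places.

91

Corrected full-test reliability: r_full = 2 × 0.62 / (1 + 0.62) ≈ 0.7654
Solve Spearman-Brown for n: n = 0.85(1 − 0.7654) / [0.7654(1 − 0.85)] = 1.7369
Required items = 1.7369 × 52 = 90.32, so 91 items.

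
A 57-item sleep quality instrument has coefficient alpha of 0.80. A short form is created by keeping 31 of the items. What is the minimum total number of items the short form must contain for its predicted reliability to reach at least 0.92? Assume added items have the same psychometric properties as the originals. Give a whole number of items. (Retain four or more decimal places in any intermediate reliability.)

164

Short-form reliability: n = 31/57 = 0.5439; r_31 = n·r/(1+(n−1)r) ≈ 0.6851
Length factor from the short form to reach 0.92: n' = 0.92(1 − 0.6851) / [0.6851(1 − 0.92)] ≈ 5.2859
Total items = 5.2859 × 31 = 163.86, rounded up to 164.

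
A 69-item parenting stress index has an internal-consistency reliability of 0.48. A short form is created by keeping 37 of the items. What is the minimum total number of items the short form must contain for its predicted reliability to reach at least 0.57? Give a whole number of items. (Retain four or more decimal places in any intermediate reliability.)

First, r for the 37-item form: n = 37/69 = 0.5362, so r_37 = 0.5362·0.48/(1 + (0.5362 − 1)·0.48) = 0.3311
Length factor from the short form to reach 0.57: n' = 0.57(1 − 0.3311) / [0.3311(1 − 0.57)] ≈ 2.6780
Items = 2.6780 × 37 ≈ 99.09 → 100

100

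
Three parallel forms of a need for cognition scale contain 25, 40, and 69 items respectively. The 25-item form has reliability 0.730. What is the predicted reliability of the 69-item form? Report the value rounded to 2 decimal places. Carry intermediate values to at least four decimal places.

0.88

Only the ratio of lengths matters: n = 69/25 = 2.7600
r_{69} = n·r / (1 + (n − 1)·r) = 2.0148 / 2.2848 ≈ 0.8818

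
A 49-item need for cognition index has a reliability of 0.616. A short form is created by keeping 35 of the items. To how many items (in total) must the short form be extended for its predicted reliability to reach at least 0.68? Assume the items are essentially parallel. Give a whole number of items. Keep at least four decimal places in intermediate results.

First, r for the 35-item form: n = 35/49 = 0.7143, so r_35 = 0.7143·0.616/(1 + (0.7143 − 1)·0.616) = 0.5340
Length factor from the short form to reach 0.68: n' = 0.68(1 − 0.5340) / [0.5340(1 − 0.68)] ≈ 1.8544
Items = 1.8544 × 35 ≈ 64.90 → 65

65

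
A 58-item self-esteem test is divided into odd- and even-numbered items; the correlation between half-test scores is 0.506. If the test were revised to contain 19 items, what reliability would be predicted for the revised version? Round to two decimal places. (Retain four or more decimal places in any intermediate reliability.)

Full-test reliability from the split-half r: r_full = 2(0.506)/(1 + 0.506) = 0.6720
Then adjust to 19 items: n = 19/58 = 0.3276
r_new = n·r_full / (1 + (n − 1)·r_full) = 0.2201 / 0.5481 ≈ 0.4016

0.40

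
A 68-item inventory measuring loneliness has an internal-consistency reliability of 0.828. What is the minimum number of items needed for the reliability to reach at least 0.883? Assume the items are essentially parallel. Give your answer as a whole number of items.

Rearranging the Spearman-Brown formula for n,
n = r*(1 − r) / [ r (1 − r*) ]
n = 0.883 × (1 − 0.828) / [ 0.828 × (1 − 0.883) ]
n = 0.151876 / 0.096876 ≈ 1.5677
So the test needs 1.5677 × 68 ≈ 106.60 items; rounding up, 107.

107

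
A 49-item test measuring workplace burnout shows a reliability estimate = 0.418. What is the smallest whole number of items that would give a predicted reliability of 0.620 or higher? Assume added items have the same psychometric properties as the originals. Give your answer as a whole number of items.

Rearranging the Spearman-Brown formula for n,
n = r_target (1 − r_old) / [ r_old (1 − r_target) ]
n = [0.620 × 0.582] / [0.418 × 0.380]
n = 0.360840 / 0.158840 ≈ 2.2717
2.2717 × 49 = 111.31 → 112 items

112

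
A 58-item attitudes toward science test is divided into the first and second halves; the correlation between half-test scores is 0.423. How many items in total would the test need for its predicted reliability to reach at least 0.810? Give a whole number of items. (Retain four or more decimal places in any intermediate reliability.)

Corrected full-test reliability: r_full = 2 × 0.423 / (1 + 0.423) ≈ 0.5945
n = r_tgt(1 − r_full) / [r_full(1 − r_tgt)] = 0.810 × 0.4055 / (0.5945 × 0.190) ≈ 2.9078
Required items = 2.9078 × 58 = 168.65, so 169 items.

169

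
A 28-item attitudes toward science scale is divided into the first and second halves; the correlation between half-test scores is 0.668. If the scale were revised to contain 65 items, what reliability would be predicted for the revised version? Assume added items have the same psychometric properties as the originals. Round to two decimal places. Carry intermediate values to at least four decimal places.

First correct the split-half correlation to full-test reliability: r_full = 2 × 0.668 / (1 + 0.668) ≈ 0.8010
Length factor from 28 to 65 items: n = 65/28 = 2.3214
r_new = n·r_full / (1 + (n − 1)·r_full) = 1.8594 / 2.0584 ≈ 0.9033

0.90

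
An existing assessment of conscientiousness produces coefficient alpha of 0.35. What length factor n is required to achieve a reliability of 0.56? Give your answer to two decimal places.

Rearranging the Spearman-Brown formula for n,
n = r_target (1 − r_old) / [ r_old (1 − r_target) ]
n = 0.56 × (1 − 0.35) / [ 0.35 × (1 − 0.56) ]
n = 0.3640 / 0.1540 ≈ 2.3636

2.36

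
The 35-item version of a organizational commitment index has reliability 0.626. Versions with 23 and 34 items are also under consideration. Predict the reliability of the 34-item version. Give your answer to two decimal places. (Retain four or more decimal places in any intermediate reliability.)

0.62

Only the ratio of lengths matters: n = 34/35 = 0.9714
r_{34} = n·r / (1 + (n − 1)·r) = 0.6081 / 0.9821 ≈ 0.6192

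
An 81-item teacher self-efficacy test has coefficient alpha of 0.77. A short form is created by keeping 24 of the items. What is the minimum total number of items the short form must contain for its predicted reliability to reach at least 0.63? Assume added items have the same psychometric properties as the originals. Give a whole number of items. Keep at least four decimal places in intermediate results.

First, r for the 24-item form: n = 24/81 = 0.2963, so r_24 = 0.2963·0.77/(1 + (0.2963 − 1)·0.77) = 0.4980
Then solve for n' with r_old = 0.4980, r_target = 0.63: n' = 0.63(1 − 0.4980)/[0.4980(1 − 0.63)] = 1.7164
Items = 1.7164 × 24 ≈ 41.19 → 42

42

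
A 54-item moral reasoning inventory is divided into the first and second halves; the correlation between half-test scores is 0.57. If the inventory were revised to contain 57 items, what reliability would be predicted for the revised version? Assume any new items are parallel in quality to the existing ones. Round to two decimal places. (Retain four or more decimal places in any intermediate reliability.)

0.74

Spearman-Brown correction (n = 2): r_full = 2·0.57/(1 + 0.57) = 0.7261
Then adjust to 57 items: n = 57/54 = 1.0556
r_new = n·r_full / (1 + (n − 1)·r_full) = 0.7665 / 1.0404 ≈ 0.7367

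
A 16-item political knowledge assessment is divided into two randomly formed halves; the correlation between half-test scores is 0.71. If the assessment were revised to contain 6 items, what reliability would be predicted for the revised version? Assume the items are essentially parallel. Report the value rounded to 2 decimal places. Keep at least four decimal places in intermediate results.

First correct the split-half correlation to full-test reliability: r_full = 2 × 0.71 / (1 + 0.71) ≈ 0.8304
Then adjust to 6 items: n = 6/16 = 0.3750
r_new = n·r_full / (1 + (n − 1)·r_full) = 0.3114 / 0.4810 ≈ 0.6474

0.65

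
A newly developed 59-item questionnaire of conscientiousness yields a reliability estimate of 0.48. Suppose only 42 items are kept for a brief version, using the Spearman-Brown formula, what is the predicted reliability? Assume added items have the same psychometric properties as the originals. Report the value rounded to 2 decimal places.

The new length is 42/59 = 0.7119 times the old.
r_new = (0.7119 × 0.48) / (1 + (0.7119 − 1) × 0.48)
r_new = 0.3417 / 0.8617 ≈ 0.3965

0.40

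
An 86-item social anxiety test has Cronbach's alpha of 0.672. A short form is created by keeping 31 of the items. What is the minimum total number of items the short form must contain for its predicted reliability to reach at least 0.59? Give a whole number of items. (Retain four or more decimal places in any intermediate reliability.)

61

Short-form reliability: n = 31/86 = 0.3605; r_31 = n·r/(1+(n−1)r) ≈ 0.4248
Then solve for n' with r_old = 0.4248, r_target = 0.59: n' = 0.59(1 − 0.4248)/[0.4248(1 − 0.59)] = 1.9485
Items = 1.9485 × 31 ≈ 60.40 → 61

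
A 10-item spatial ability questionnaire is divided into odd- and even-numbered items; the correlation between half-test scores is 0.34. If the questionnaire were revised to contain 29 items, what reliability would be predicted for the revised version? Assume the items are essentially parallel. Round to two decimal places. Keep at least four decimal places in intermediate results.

0.75

Full-test reliability from the split-half r: r_full = 2(0.34)/(1 + 0.34) = 0.5075
Then adjust to 29 items: n = 29/10 = 2.9000
r_new = n·r_full / (1 + (n − 1)·r_full) = 1.4717 / 1.9642 ≈ 0.7493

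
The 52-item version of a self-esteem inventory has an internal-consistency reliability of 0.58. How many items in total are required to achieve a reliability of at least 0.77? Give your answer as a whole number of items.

Spearman-Brown solved for the length factor n:
n = r*(1 − r) / [ r (1 − r*) ]
n = [0.77 × 0.42] / [0.58 × 0.23]
  = 0.3234 / 0.1334 = 2.4243
Items needed = n × 52 = 2.4243 × 52 ≈ 126.06 → round up to 127

127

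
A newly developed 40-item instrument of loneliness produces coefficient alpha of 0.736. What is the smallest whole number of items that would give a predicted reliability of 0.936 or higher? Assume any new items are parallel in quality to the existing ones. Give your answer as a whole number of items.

210

Rearranging the Spearman-Brown formula for n,
n = r*(1 − r) / [ r (1 − r*) ]
n = 0.936(1 − 0.736) / [0.736(1 − 0.936)]
n = 0.247104 / 0.047104 ≈ 5.2459
So the test needs 5.2459 × 40 ≈ 209.84 items; rounding up, 210.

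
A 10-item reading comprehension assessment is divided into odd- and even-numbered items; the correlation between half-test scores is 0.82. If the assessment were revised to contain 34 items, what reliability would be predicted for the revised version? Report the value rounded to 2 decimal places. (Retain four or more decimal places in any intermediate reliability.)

First correct the split-half correlation to full-test reliability: r_full = 2 × 0.82 / (1 + 0.82) ≈ 0.9011
Length factor from 10 to 34 items: n = 34/10 = 3.4000
r_new = n·r_full / (1 + (n − 1)·r_full) = 3.0637 / 3.1626 ≈ 0.9687

0.97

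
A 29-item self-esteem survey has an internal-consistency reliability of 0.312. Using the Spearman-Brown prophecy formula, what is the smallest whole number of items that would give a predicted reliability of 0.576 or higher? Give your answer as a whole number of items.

Spearman-Brown solved for the length factor n:
n = r*(1 − r) / [ r (1 − r*) ]
n = 0.576 × (1 − 0.312) / [ 0.312 × (1 − 0.576) ]
n = 0.396288 / 0.132288 ≈ 2.9956
Items needed = n × 29 = 2.9956 × 29 ≈ 86.87 → round up to 87

87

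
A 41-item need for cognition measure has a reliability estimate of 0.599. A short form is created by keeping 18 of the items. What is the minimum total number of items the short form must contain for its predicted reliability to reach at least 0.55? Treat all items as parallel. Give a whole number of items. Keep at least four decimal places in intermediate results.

34

Short-form reliability: n = 18/41 = 0.4390; r_18 = n·r/(1+(n−1)r) ≈ 0.3960
Then solve for n' with r_old = 0.3960, r_target = 0.55: n' = 0.55(1 − 0.3960)/[0.3960(1 − 0.55)] = 1.8642
Items = 1.8642 × 18 ≈ 33.56 → 34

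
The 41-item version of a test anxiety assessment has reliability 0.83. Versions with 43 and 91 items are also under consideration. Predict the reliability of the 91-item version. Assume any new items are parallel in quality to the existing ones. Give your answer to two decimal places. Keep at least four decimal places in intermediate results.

0.92

Only the ratio of lengths matters: n = 91/41 = 2.2195
r_{91} = n·r / (1 + (n − 1)·r) = 1.8422 / 2.0122 ≈ 0.9155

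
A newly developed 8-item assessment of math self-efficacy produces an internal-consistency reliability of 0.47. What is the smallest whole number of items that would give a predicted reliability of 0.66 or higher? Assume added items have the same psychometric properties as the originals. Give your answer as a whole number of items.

Spearman-Brown solved for the length factor n:
n = r_target (1 − r_old) / [ r_old (1 − r_target) ]
n = [0.66 × 0.53] / [0.47 × 0.34]
  = 0.3498 / 0.1598 = 2.1890
So the test needs 2.1890 × 8 ≈ 17.51 items; rounding up, 18.

18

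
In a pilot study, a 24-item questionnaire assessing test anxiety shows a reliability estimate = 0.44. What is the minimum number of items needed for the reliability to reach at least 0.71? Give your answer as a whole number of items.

75

n = 0.71 × (1 − 0.44) / [ 0.44 × (1 − 0.71) ]
n = 0.3976 / 0.1276 ≈ 3.1160
Items needed = n × 24 = 3.1160 × 24 ≈ 74.78 → round up to 75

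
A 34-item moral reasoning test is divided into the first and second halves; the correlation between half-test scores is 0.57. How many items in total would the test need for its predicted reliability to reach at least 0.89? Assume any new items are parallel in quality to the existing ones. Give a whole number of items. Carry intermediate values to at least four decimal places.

Corrected full-test reliability: r_full = 2 × 0.57 / (1 + 0.57) ≈ 0.7261
Solve Spearman-Brown for n: n = 0.89(1 − 0.7261) / [0.7261(1 − 0.89)] = 3.0521
Required items = 3.0521 × 34 = 103.77, so 104 items.

104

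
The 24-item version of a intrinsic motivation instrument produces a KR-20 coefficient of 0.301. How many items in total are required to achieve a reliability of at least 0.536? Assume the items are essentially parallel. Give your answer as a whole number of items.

65

Invert Spearman-Brown to solve for n:
n = r*(1 − r) / [ r (1 − r*) ]
n = [0.536 × 0.699] / [0.301 × 0.464]
  = 0.374664 / 0.139664 = 2.6826
Items needed = n × 24 = 2.6826 × 24 ≈ 64.38 → round up to 65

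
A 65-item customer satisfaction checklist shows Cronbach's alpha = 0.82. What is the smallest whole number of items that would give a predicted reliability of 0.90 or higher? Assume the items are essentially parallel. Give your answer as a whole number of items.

Spearman-Brown solved for the length factor n:
n = r*(1 − r) / [ r (1 − r*) ]
n = 0.90(1 − 0.82) / [0.82(1 − 0.90)]
  = 0.1620 / 0.0820 = 1.9756
Items needed = n × 65 = 1.9756 × 65 ≈ 128.41 → round up to 129

129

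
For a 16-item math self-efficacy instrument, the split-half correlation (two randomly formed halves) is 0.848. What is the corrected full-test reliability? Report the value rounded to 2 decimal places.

0.92

Apply the Spearman-Brown correction with n = 2:
r_full = 2(0.848) / (1 + 0.848)
       = 1.6960 / 1.8480 = 0.9177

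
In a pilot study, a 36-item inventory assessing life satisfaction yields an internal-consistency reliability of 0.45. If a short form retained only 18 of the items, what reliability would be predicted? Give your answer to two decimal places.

0.29

The new length is 18/36 = 0.5 times the old.
r_new = 0.5·0.45 / [1 + (0.5 − 1)·0.45]
     = 0.2250 / 0.7750 = 0.2903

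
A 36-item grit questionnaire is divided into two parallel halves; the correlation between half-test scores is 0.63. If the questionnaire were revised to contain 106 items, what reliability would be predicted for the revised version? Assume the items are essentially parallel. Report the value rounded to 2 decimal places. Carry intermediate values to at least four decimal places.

0.91

Full-test reliability from the split-half r: r_full = 2(0.63)/(1 + 0.63) = 0.7730
Length factor from 36 to 106 items: n = 106/36 = 2.9444
r_new = n·r_full / (1 + (n − 1)·r_full) = 2.2760 / 2.5030 ≈ 0.9093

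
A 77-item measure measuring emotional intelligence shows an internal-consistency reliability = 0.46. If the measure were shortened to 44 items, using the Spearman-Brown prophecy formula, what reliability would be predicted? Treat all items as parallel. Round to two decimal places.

Length ratio n = 44/77 = 0.5714
Spearman-Brown: r_new = n·r / (1 + (n − 1)·r)
r_new = 0.5714·0.46 / [1 + (0.5714 − 1)·0.46]
r_new = 0.2628 / 0.8028 ≈ 0.3274

0.33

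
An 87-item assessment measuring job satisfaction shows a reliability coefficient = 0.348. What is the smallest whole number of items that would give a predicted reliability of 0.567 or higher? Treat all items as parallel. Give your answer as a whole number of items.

n = [0.567 × 0.652] / [0.348 × 0.433]
n = 0.369684 / 0.150684 ≈ 2.4534
So the test needs 2.4534 × 87 ≈ 213.45 items; rounding up, 214.

214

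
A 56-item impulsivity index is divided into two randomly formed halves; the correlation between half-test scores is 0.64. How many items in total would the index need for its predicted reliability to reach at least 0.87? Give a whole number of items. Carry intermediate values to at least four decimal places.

Corrected full-test reliability: r_full = 2 × 0.64 / (1 + 0.64) ≈ 0.7805
n = r_tgt(1 − r_full) / [r_full(1 − r_tgt)] = 0.87 × 0.2195 / (0.7805 × 0.13) ≈ 1.8821
Items = 1.8821 × 56 ≈ 105.40 → 106

106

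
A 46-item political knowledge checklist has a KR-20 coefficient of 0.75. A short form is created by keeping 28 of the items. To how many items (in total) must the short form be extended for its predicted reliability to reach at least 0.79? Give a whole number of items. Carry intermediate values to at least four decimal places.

58

First, r for the 28-item form: n = 28/46 = 0.6087, so r_28 = 0.6087·0.75/(1 + (0.6087 − 1)·0.75) = 0.6462
Then solve for n' with r_old = 0.6462, r_target = 0.79: n' = 0.79(1 − 0.6462)/[0.6462(1 − 0.79)] = 2.0597
Items = 2.0597 × 28 ≈ 57.67 → 58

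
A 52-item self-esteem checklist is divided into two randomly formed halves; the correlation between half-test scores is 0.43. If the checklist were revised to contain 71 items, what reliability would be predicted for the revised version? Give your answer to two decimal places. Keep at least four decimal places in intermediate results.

Full-test reliability from the split-half r: r_full = 2(0.43)/(1 + 0.43) = 0.6014
Length factor from 52 to 71 items: n = 71/52 = 1.3654
r_new = n·r_full / (1 + (n − 1)·r_full) = 0.8212 / 1.2198 ≈ 0.6732

0.67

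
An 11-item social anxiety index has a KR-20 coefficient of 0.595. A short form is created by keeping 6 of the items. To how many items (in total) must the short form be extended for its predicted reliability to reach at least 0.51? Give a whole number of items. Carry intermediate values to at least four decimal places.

8

First, r for the 6-item form: n = 6/11 = 0.5455, so r_6 = 0.5455·0.595/(1 + (0.5455 − 1)·0.595) = 0.4449
Length factor from the short form to reach 0.51: n' = 0.51(1 − 0.4449) / [0.4449(1 − 0.51)] ≈ 1.2986
Items = 1.2986 × 6 ≈ 7.79 → 8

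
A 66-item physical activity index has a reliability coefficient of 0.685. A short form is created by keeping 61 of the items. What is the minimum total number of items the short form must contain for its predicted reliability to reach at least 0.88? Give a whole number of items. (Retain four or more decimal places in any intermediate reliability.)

Short-form reliability: n = 61/66 = 0.9242; r_61 = n·r/(1+(n−1)r) ≈ 0.6677
Then solve for n' with r_old = 0.6677, r_target = 0.88: n' = 0.88(1 − 0.6677)/[0.6677(1 − 0.88)] = 3.6496
Items = 3.6496 × 61 ≈ 222.63 → 223

223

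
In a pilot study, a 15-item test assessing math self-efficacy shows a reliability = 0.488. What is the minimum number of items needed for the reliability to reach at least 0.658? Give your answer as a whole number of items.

n = [0.658 × 0.512] / [0.488 × 0.342]
  = 0.336896 / 0.166896 = 2.0186
Items needed = n × 15 = 2.0186 × 15 ≈ 30.28 → round up to 31

31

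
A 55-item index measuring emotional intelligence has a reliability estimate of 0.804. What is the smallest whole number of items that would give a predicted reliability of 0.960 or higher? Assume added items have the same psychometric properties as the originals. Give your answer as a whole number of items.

322

n = 0.960(1 − 0.804) / [0.804(1 − 0.960)]
n = 0.188160 / 0.032160 ≈ 5.8507
So the test needs 5.8507 × 55 ≈ 321.79 items; rounding up, 322.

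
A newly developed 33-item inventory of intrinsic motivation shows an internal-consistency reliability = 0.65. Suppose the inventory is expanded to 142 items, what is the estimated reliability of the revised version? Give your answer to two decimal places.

The new length is 142/33 = 4.303 times the old.
Apply the Spearman-Brown prophecy formula, r' = nr / [1 + (n − 1)r]:
r_new = 4.303·0.65 / [1 + (4.303 − 1)·0.65]
r_new = 2.7970 / 3.1469 ≈ 0.8888

0.89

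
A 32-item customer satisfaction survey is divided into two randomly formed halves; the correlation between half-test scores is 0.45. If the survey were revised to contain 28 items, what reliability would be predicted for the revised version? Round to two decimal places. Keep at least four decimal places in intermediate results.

Spearman-Brown correction (n = 2): r_full = 2·0.45/(1 + 0.45) = 0.6207
Length factor from 32 to 28 items: n = 28/32 = 0.8750
r_new = n·r_full / (1 + (n − 1)·r_full) = 0.5431 / 0.9224 ≈ 0.5888

0.59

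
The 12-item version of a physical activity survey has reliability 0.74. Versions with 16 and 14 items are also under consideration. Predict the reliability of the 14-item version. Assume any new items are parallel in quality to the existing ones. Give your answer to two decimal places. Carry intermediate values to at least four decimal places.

Only the ratio of lengths matters: n = 14/12 = 1.1667
r_{14} = n·r / (1 + (n − 1)·r) = 0.8634 / 1.1234 ≈ 0.7686

0.77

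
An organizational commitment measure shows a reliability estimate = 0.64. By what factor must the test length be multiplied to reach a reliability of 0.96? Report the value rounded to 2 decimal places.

13.50

n = 0.96(1 − 0.64) / [0.64(1 − 0.96)]
n = 0.3456 / 0.0256 ≈ 13.5000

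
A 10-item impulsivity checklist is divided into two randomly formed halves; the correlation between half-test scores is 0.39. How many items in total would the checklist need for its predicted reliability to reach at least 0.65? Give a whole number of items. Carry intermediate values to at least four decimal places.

Corrected full-test reliability: r_full = 2 × 0.39 / (1 + 0.39) ≈ 0.5612
Solve Spearman-Brown for n: n = 0.65(1 − 0.5612) / [0.5612(1 − 0.65)] = 1.4521
Items = 1.4521 × 10 ≈ 14.52 → 15

15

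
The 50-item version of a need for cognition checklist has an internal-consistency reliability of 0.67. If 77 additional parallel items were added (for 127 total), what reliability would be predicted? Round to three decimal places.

The new length is 127/50 = 2.54 times the old.
r_new = (2.54 × 0.67) / (1 + (2.54 − 1) × 0.67)
r_new = 1.7018 / 2.0318 ≈ 0.8376

0.838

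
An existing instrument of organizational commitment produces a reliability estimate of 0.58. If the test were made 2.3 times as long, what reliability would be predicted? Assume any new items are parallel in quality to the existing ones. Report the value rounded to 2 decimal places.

Apply the Spearman-Brown prophecy formula, r' = nr / [1 + (n − 1)r]:
r_new = (2.3 × 0.58) / (1 + (2.3 − 1) × 0.58)
     = 1.3340 / 1.7540 = 0.7605

0.76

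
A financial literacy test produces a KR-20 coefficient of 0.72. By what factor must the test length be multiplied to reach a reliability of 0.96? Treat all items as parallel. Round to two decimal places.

9.33

Spearman-Brown solved for the length factor n:
n = r_target (1 − r_old) / [ r_old (1 − r_target) ]
n = 0.96 × (1 − 0.72) / [ 0.72 × (1 − 0.96) ]
  = 0.2688 / 0.0288 = 9.3333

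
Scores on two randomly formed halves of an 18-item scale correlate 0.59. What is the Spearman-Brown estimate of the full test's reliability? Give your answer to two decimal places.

0.74

Each half is half the length of the full test, so the full test is n = 2 times a half.
r_full = 2r_hh / (1 + r_hh) = 2 × 0.59 / (1 + 0.59)
r_full = 1.1800 / 1.5900 ≈ 0.7421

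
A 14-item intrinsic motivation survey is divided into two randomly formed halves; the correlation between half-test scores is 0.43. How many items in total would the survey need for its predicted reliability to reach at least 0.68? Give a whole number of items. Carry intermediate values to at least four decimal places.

r_full = 2(0.43)/(1 + 0.43) = 0.6014
Solve Spearman-Brown for n: n = 0.68(1 − 0.6014) / [0.6014(1 − 0.68)] = 1.4084
Items = 1.4084 × 14 ≈ 19.72 → 20

20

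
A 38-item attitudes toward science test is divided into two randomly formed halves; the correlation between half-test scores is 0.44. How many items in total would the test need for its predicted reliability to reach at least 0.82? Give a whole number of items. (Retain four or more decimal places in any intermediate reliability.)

111

r_full = 2(0.44)/(1 + 0.44) = 0.6111
n = r_tgt(1 − r_full) / [r_full(1 − r_tgt)] = 0.82 × 0.3889 / (0.6111 × 0.18) ≈ 2.8991
Required items = 2.8991 × 38 = 110.17, so 111 items.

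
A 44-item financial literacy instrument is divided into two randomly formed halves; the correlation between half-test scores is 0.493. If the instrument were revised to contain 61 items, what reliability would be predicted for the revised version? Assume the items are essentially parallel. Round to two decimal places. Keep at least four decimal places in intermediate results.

0.73

Spearman-Brown correction (n = 2): r_full = 2·0.493/(1 + 0.493) = 0.6604
Then adjust to 61 items: n = 61/44 = 1.3864
r_new = n·r_full / (1 + (n − 1)·r_full) = 0.9156 / 1.2552 ≈ 0.7294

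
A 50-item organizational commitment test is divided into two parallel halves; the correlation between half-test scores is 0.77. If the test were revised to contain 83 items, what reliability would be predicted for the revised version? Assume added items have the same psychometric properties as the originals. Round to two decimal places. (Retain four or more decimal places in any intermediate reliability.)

Spearman-Brown correction (n = 2): r_full = 2·0.77/(1 + 0.77) = 0.8701
Then adjust to 83 items: n = 83/50 = 1.6600
r_new = n·r_full / (1 + (n − 1)·r_full) = 1.4444 / 1.5743 ≈ 0.9175

0.92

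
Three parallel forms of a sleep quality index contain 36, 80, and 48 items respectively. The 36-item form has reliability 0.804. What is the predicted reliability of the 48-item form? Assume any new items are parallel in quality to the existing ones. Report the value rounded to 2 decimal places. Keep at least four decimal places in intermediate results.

Only the ratio of lengths matters: n = 48/36 = 1.3333
r_{48} = n·r / (1 + (n − 1)·r) = 1.0720 / 1.2680 ≈ 0.8454

0.85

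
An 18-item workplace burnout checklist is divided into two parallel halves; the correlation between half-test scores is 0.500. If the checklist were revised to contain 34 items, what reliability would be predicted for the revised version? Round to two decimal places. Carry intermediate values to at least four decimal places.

Full-test reliability from the split-half r: r_full = 2(0.500)/(1 + 0.500) = 0.6667
Then adjust to 34 items: n = 34/18 = 1.8889
r_new = n·r_full / (1 + (n − 1)·r_full) = 1.2593 / 1.5926 ≈ 0.7907

0.79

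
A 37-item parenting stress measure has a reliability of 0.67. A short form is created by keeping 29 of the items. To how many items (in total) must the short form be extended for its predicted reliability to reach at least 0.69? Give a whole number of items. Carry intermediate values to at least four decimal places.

41

Short-form reliability: n = 29/37 = 0.7838; r_29 = n·r/(1+(n−1)r) ≈ 0.6141
Length factor from the short form to reach 0.69: n' = 0.69(1 − 0.6141) / [0.6141(1 − 0.69)] ≈ 1.3987
Total items = 1.3987 × 29 = 40.56, rounded up to 41.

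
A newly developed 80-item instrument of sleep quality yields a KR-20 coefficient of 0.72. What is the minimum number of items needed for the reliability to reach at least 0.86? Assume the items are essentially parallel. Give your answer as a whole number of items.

192

n = 0.86(1 − 0.72) / [0.72(1 − 0.86)]
  = 0.2408 / 0.1008 = 2.3889
So the test needs 2.3889 × 80 ≈ 191.11 items; rounding up, 192.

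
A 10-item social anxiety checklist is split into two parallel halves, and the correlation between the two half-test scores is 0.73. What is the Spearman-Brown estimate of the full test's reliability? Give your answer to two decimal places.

0.84

Each half is half the length of the full test, so the full test is n = 2 times a half.
r_full = 2(0.73) / (1 + 0.73)
       = 1.4600 / 1.7300 = 0.8439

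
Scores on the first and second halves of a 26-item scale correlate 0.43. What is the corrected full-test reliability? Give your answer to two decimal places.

0.60

Apply the Spearman-Brown correction with n = 2:
r_full = 2(0.43) / (1 + 0.43)
r_full = 0.8600 / 1.4300 ≈ 0.6014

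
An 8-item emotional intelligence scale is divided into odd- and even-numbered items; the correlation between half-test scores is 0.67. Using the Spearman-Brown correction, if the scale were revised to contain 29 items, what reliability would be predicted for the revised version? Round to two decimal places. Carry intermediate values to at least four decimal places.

Spearman-Brown correction (n = 2): r_full = 2·0.67/(1 + 0.67) = 0.8024
Length factor from 8 to 29 items: n = 29/8 = 3.6250
r_new = n·r_full / (1 + (n − 1)·r_full) = 2.9087 / 3.1063 ≈ 0.9364

0.94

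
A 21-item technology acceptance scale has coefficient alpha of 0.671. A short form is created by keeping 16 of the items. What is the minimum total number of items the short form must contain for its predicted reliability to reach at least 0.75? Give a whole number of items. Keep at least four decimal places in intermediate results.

31

Short-form reliability: n = 16/21 = 0.7619; r_16 = n·r/(1+(n−1)r) ≈ 0.6084
Then solve for n' with r_old = 0.6084, r_target = 0.75: n' = 0.75(1 − 0.6084)/[0.6084(1 − 0.75)] = 1.9310
Total items = 1.9310 × 16 = 30.90, rounded up to 31.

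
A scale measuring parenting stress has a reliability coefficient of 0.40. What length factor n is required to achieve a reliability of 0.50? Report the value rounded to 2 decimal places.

n = [0.50 × 0.60] / [0.40 × 0.50]
n = 0.3000 / 0.2000 ≈ 1.5000

1.50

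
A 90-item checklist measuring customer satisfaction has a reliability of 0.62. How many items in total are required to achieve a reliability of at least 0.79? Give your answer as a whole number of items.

Rearranging the Spearman-Brown formula for n,
n = r*(1 − r) / [ r (1 − r*) ]
n = 0.79 × (1 − 0.62) / [ 0.62 × (1 − 0.79) ]
n = 0.3002 / 0.1302 ≈ 2.3057
So the test needs 2.3057 × 90 ≈ 207.51 items; rounding up, 208.

208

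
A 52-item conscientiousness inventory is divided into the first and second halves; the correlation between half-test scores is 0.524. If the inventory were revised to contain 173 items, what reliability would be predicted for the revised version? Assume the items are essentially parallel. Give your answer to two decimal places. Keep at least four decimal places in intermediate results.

0.88

Spearman-Brown correction (n = 2): r_full = 2·0.524/(1 + 0.524) = 0.6877
Length factor from 52 to 173 items: n = 173/52 = 3.3269
r_new = n·r_full / (1 + (n − 1)·r_full) = 2.2879 / 2.6002 ≈ 0.8799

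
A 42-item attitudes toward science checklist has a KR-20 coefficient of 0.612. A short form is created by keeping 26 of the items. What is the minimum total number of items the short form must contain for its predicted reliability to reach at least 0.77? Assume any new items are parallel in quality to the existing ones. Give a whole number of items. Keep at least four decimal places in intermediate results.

Short-form reliability: n = 26/42 = 0.6190; r_26 = n·r/(1+(n−1)r) ≈ 0.4940
Then solve for n' with r_old = 0.4940, r_target = 0.77: n' = 0.77(1 − 0.4940)/[0.4940(1 − 0.77)] = 3.4291
Total items = 3.4291 × 26 = 89.16, rounded up to 90.

90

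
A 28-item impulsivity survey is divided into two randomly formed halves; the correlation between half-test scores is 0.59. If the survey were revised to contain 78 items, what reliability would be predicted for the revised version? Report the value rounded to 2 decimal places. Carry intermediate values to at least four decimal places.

First correct the split-half correlation to full-test reliability: r_full = 2 × 0.59 / (1 + 0.59) ≈ 0.7421
Length factor from 28 to 78 items: n = 78/28 = 2.7857
r_new = n·r_full / (1 + (n − 1)·r_full) = 2.0673 / 2.3252 ≈ 0.8891

0.89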